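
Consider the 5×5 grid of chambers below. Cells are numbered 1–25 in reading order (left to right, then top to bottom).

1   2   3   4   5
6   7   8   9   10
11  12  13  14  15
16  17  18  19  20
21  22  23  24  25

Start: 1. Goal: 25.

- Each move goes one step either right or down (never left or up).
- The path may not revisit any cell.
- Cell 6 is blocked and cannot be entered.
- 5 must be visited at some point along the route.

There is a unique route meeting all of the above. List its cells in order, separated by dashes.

Moves only go right or down, so the column and row indices never decrease.
Route from 1: right 4 to 5, down 4 to 25 — 8 moves in all.
Check: all required cells visited.

1 - 2 - 3 - 4 - 5 - 10 - 15 - 20 - 25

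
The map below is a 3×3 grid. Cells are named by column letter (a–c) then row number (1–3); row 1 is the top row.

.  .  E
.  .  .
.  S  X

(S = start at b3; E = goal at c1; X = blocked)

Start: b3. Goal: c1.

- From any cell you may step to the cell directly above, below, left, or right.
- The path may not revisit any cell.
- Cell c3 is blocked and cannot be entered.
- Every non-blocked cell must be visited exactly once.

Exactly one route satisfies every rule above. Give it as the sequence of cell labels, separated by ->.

Need to visit all 8 open cells exactly once, starting at b3 and ending at c1.
Cell a3 has only two open neighbours (a2 and b3), so the path must pass straight through it: one of those is the cell it's entered from and the other is where it exits.
Route from b3: left 1 to a3, up 2 to a1, right 1 to b1, down 1 to b2, right 1 to c2, up 1 to c1 — 7 moves in all.
Check: all 8 open cells covered.

b3 -> a3 -> a2 -> a1 -> b1 -> b2 -> c2 -> c1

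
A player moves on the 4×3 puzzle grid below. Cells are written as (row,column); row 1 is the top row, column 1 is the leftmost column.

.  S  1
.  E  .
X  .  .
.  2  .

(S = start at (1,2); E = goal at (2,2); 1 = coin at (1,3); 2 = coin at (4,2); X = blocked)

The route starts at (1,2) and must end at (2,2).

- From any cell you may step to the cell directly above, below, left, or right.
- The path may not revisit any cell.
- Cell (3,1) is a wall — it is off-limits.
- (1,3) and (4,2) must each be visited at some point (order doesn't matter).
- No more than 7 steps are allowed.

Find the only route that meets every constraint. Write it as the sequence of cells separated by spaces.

(1,2) (1,3) (2,3) (3,3) (4,3) (4,2) (3,2) (2,2)

Any route must reach (1,3) and (4,2) and still end at (2,2) within 7 moves, so the order of the required stops is forced.
Route from (1,2): right 1 to (1,3), down 3 to (4,3), left 1 to (4,2), up 2 to (2,2) — 7 moves in all.
Check: all required cells visited; 7 ≤ 7 moves.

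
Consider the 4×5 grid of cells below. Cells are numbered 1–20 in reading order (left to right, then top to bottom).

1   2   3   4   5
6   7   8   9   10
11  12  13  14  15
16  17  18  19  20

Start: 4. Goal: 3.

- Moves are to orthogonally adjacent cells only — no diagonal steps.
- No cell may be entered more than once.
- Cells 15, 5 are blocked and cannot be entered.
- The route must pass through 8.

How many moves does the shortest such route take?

Any route passes through 8 somewhere between 4 and 3. Summing Manhattan distances along the two legs (4 → 8 → 3) gives a lower bound of 2 + 1 = 3 moves.
A route of 3 moves achieves this: 4 → 9 → 8 → 3.
Since 3 matches the lower bound, it is optimal.

3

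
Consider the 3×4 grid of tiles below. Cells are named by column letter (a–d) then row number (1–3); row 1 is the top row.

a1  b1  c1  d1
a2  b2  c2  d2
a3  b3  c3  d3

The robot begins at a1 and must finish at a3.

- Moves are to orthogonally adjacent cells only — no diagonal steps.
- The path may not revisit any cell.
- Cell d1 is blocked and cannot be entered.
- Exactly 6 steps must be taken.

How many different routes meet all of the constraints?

Need simple routes of exactly 6 moves from a1 to a3 (Manhattan distance 2, so 2 moves are spent on a detour and 2 undoing it).
Enumerating: a1 a2 b2 c2 c3 b3 a3 | a1 b1 b2 c2 c3 b3 a3 | a1 b1 c1 c2 c3 b3 a3 | a1 b1 c1 c2 b2 b3 a3 | a1 b1 c1 c2 b2 a2 a3.
That gives 5 routes.

5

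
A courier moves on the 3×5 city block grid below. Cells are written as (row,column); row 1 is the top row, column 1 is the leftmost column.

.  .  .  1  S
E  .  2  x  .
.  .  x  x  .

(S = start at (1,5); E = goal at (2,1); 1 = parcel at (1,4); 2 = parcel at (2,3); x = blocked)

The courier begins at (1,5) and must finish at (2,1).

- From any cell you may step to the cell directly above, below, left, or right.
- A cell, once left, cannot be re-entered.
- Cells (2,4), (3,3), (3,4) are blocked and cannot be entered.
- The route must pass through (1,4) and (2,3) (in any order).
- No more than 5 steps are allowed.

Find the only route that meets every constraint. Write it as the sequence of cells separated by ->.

(1,5) -> (1,4) -> (1,3) -> (2,3) -> (2,2) -> (2,1)

The 5-move cap with required stops at (1,4), (2,3) leaves no slack for detours.
Route from (1,5): left 2 to (1,3), down 1 to (2,3), left 2 to (2,1) — 5 moves in all.
Check: all required cells visited; 5 ≤ 5 moves.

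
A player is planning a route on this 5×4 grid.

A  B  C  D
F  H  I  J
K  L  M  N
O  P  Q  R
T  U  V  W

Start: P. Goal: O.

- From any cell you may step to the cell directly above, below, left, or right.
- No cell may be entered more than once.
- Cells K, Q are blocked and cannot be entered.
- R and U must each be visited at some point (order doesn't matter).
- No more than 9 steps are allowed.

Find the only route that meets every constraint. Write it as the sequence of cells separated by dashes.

The budget equals the shortest possible length, so every move has to be on a shortest route through the required cells.
Route from P: up 1 to L, right 2 to N, down 2 to W, left 3 to T, up 1 to O — 9 moves in all.
Check: all required cells visited; 9 ≤ 9 moves.

P - L - M - N - R - W - V - U - T - O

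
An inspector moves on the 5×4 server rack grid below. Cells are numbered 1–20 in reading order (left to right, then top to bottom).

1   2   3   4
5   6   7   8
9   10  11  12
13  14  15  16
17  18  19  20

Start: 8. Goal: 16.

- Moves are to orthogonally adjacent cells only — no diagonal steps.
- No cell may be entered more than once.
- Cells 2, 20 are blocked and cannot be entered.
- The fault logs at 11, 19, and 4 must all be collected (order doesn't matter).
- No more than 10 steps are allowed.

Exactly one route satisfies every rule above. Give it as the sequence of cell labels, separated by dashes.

8 - 4 - 3 - 7 - 11 - 10 - 14 - 18 - 19 - 15 - 16

The budget equals the shortest possible length, so every move has to be on a shortest route through the required cells.
Route from 8: up to 4, left to 3, 2× down (reaching 11), left to 10, 2× down (reaching 18), right to 19, up to 15, right to 16 — 10 moves in all.
Check: all required cells visited; 10 ≤ 10 moves.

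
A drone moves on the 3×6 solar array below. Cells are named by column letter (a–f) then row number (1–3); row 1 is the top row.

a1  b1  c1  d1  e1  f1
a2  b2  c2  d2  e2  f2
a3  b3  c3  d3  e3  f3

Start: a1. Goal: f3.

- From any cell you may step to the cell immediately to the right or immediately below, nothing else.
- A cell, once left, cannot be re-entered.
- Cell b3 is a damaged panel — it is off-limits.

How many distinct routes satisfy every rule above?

18

A right/down-only route from a1 to f3 makes exactly 2 down-moves and 5 right-moves in some order.
With no other constraints that would be C(7,2) = 21 routes.
Subtract routes through each blocked cell (inclusion–exclusion for overlaps): − through b3: 3 → 18.
That gives 18 routes.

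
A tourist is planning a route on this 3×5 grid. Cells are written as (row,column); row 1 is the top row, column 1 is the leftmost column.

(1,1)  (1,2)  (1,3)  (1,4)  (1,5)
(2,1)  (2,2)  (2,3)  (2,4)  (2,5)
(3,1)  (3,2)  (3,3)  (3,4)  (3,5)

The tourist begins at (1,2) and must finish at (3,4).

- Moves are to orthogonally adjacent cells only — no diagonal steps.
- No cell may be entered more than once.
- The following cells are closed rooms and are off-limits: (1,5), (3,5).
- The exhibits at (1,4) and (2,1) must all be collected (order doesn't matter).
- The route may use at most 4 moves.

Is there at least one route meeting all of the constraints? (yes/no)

no

Even ignoring the no-revisit rule, getting from (1,2) to (3,4), taking the cheapest ordering (1,2) → (2,1) → (1,4) → (3,4) needs at least 2 + 4 + 2 = 8 moves (Manhattan distance per leg), which exceeds the 4-move limit.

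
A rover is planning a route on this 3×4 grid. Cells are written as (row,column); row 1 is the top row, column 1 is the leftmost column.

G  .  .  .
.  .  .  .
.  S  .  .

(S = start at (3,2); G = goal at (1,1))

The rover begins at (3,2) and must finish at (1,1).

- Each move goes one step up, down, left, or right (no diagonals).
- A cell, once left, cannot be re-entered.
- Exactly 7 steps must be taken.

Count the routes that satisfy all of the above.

Need simple routes of exactly 7 moves from (3,2) to (1,1) (Manhattan distance 3, so 2 moves are spent on a detour and 2 undoing it).
Enumerating: (3,2) (2,2) (2,3) (2,4) (1,4) (1,3) (1,2) (1,1) | (3,2) (3,1) (2,1) (2,2) (2,3) (1,3) (1,2) (1,1) | (3,2) (3,3) (2,3) (1,3) (1,2) (2,2) (2,1) (1,1) | (3,2) (3,3) (2,3) (2,4) (1,4) (1,3) (1,2) (1,1) | (3,2) (3,3) (3,4) (2,4) (1,4) (1,3) (1,2) (1,1) | (3,2) (3,3) (3,4) (2,4) (2,3) (1,3) (1,2) (1,1) | (3,2) (3,3) (3,4) (2,4) (2,3) (2,2) (1,2) (1,1) | (3,2) (3,3) (3,4) (2,4) (2,3) (2,2) (2,1) (1,1).
That gives 8 routes.

8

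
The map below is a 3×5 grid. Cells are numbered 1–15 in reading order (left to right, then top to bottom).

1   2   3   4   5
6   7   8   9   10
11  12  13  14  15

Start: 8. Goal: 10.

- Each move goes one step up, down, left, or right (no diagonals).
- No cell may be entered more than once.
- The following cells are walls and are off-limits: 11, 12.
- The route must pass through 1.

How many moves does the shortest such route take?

Any route passes through 1 somewhere between 8 and 10. Summing Manhattan distances along the two legs (8 → 1 → 10) gives a lower bound of 3 + 5 = 8 moves.
A route of 8 moves achieves this: 8 → 7 → 6 → 1 → 2 → 3 → 4 → 9 → 10.
Since 8 matches the lower bound, it is optimal.

8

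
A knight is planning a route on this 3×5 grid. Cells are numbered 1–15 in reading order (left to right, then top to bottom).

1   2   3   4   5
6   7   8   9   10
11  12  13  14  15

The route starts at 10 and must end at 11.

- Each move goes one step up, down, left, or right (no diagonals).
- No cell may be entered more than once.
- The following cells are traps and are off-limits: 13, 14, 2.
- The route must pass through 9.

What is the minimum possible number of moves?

5

Any route passes through 9 somewhere between 10 and 11. Summing Manhattan distances along the two legs (10 → 9 → 11) gives a lower bound of 1 + 4 = 5 moves.
A route of 5 moves achieves this: 10 → 9 → 8 → 7 → 12 → 11.
Since 5 matches the lower bound, it is optimal.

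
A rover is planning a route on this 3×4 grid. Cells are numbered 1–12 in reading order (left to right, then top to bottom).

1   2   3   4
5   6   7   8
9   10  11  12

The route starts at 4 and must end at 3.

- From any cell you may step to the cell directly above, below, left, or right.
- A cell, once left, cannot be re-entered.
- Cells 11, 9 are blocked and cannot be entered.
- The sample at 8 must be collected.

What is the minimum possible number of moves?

Any route passes through 8 somewhere between 4 and 3. Summing Manhattan distances along the two legs (4 → 8 → 3) gives a lower bound of 1 + 2 = 3 moves.
A route of 3 moves achieves this: 4 → 8 → 7 → 3.
Since 3 matches the lower bound, it is optimal.

3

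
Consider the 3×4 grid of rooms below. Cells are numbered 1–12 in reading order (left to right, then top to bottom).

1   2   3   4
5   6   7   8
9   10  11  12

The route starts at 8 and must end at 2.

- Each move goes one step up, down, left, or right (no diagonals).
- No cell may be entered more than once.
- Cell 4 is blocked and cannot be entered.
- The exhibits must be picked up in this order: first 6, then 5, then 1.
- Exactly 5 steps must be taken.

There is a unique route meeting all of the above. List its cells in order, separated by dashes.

8 - 7 - 6 - 5 - 1 - 2

The waypoints must appear in the order 6, 5, 1, with no cell reused.
Route from 8: 3× left (reaching 5), up to 1, right to 2 — 5 moves in all.
Check: order respected (6 at step 2, 5 at step 3, 1 at step 4); 5 moves as required.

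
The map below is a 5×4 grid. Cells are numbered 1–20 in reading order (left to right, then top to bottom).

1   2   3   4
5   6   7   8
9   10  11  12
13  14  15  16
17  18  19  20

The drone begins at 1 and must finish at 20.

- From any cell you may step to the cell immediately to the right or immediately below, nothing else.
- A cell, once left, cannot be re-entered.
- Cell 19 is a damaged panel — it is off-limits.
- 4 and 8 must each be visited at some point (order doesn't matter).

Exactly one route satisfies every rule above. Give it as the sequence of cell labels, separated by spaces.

Moves only go right or down, so the column and row indices never decrease.
Route from 1: 3× right (reaching 4), 4× down (reaching 20) — 7 moves in all.
Check: all required cells visited.

1 2 3 4 8 12 16 20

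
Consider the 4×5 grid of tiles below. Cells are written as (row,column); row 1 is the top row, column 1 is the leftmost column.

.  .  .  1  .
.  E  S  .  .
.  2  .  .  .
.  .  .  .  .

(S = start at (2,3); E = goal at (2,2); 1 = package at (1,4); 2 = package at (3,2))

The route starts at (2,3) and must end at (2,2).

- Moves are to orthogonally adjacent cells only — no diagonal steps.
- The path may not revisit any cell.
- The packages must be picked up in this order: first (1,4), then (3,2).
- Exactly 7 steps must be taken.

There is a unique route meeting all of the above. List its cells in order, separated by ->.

(2,3) -> (1,3) -> (1,4) -> (2,4) -> (3,4) -> (3,3) -> (3,2) -> (2,2)

The waypoints must appear in the order (1,4), (3,2), with no cell reused.
Route from (2,3): up to (1,3), right to (1,4), 2× down (reaching (3,4)), 2× left (reaching (3,2)), up to (2,2) — 7 moves in all.
Check: order respected (1 at step 2, 2 at step 6); 7 moves as required.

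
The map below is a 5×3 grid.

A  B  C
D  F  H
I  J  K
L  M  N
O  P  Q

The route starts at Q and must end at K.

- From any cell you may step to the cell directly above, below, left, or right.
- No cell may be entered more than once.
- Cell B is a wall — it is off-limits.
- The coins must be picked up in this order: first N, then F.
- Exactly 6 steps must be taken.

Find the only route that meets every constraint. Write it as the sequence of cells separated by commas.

The waypoints must appear in the order N, F, with no cell reused.
Route from Q: up to N, left to M, 2× up (reaching F), right to H, down to K — 6 moves in all.
Check: order respected (N at step 1, F at step 4); 6 moves as required.

Q, N, M, J, F, H, K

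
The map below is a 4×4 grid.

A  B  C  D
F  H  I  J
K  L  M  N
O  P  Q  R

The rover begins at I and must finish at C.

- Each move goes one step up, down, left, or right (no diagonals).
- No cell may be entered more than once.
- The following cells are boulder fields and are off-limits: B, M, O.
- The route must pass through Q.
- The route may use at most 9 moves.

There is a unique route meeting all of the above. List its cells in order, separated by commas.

The budget equals the shortest possible length, so every move has to be on a shortest route through the required cells.
Route from I: left 1 to H, down 2 to P, right 2 to R, up 3 to D, left 1 to C — 9 moves in all.
Check: all required cells visited; 9 ≤ 9 moves.

I, H, L, P, Q, R, N, J, D, C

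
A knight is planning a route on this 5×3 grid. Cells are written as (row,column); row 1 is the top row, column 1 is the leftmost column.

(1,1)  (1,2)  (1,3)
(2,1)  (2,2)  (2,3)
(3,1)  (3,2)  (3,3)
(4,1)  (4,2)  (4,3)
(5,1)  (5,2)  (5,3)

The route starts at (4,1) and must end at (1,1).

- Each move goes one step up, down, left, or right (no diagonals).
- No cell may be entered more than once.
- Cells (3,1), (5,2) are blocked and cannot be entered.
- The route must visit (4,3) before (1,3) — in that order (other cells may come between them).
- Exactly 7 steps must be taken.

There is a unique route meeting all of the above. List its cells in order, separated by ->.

(4,1) -> (4,2) -> (4,3) -> (3,3) -> (2,3) -> (1,3) -> (1,2) -> (1,1)

The waypoints must appear in the order (4,3), (1,3), with no cell reused.
Route from (4,1): right 2 to (4,3), up 3 to (1,3), left 2 to (1,1) — 7 moves in all.
Check: order respected ((4,3) at step 2, (1,3) at step 5); 7 moves as required.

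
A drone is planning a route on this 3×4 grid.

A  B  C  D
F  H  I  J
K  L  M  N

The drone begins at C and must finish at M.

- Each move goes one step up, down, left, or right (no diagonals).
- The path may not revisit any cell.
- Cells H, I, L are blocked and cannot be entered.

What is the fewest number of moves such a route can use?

4

The Manhattan distance from C to M is |1−3| + |3−3| = 2, so at least 2 moves are needed.
That bound ignores the blocked cells. Measuring each leg by the fewest moves that actually steer around them (C→M: 4) raises the lower bound to 4.
A route of 4 moves exists: C → D → J → N → M.
Since 4 matches that lower bound, it is optimal.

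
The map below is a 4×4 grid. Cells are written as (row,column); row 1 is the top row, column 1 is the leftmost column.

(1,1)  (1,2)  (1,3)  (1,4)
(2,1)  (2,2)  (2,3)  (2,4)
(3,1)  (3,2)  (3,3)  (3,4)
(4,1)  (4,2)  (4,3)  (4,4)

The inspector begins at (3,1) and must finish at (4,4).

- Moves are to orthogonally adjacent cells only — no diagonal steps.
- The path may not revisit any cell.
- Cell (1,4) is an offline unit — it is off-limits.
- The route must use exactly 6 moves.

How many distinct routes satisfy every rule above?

Need simple routes of exactly 6 moves from (3,1) to (4,4) (Manhattan distance 4, so 1 moves are spent on a detour and 1 undoing it).
Branch systematically from the start, pruning whenever the remaining move budget drops below the Manhattan distance to (4,4) or differs from it in parity. Grouping the completions by first move — via (2,1): 6; via (4,1): 3; via (3,2): 5 — and summing: 6 + 3 + 5 = 14.
That gives 14 routes.

14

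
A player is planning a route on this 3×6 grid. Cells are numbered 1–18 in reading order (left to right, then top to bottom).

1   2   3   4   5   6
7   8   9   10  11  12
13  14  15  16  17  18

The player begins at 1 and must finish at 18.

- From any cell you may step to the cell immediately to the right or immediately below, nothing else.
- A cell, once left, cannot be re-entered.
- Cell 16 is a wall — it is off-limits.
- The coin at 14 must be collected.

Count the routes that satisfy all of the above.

0

A right/down-only route from 1 to 18 makes exactly 2 down-moves and 5 right-moves in some order.
With no other constraints that would be C(7,2) = 21 routes.
Split at 14 and multiply the segment counts (each segment already excludes blocked cells): 1→14: 3; 14→18: 0; product = 0.
No route satisfies every constraint, so the count is 0.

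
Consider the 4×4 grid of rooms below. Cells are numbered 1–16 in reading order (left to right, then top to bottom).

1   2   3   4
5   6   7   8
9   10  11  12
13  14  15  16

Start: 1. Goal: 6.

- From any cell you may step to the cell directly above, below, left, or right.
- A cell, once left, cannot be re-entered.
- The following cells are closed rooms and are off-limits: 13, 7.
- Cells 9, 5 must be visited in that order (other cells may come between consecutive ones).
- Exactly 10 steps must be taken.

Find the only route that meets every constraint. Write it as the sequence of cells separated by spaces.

1 2 3 4 8 12 11 10 9 5 6

The waypoints must appear in the order 9, 5, with no cell reused.
Route from 1: 3× right (reaching 4), 2× down (reaching 12), 3× left (reaching 9), up to 5, right to 6 — 10 moves in all.
Check: order respected (9 at step 8, 5 at step 9); 10 moves as required.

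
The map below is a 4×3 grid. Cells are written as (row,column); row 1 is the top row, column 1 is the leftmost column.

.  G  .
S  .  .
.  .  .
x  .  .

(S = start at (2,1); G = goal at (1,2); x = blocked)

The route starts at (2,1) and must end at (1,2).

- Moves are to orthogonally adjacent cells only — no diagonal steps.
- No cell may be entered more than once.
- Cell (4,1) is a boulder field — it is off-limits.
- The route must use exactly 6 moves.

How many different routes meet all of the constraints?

4

Need simple routes of exactly 6 moves from (2,1) to (1,2) (Manhattan distance 2, so 2 moves are spent on a detour and 2 undoing it).
Enumerating: (2,1) (3,1) (3,2) (2,2) (2,3) (1,3) (1,2) | (2,1) (3,1) (3,2) (3,3) (2,3) (1,3) (1,2) | (2,1) (3,1) (3,2) (3,3) (2,3) (2,2) (1,2) | (2,1) (2,2) (3,2) (3,3) (2,3) (1,3) (1,2).
That gives 4 routes.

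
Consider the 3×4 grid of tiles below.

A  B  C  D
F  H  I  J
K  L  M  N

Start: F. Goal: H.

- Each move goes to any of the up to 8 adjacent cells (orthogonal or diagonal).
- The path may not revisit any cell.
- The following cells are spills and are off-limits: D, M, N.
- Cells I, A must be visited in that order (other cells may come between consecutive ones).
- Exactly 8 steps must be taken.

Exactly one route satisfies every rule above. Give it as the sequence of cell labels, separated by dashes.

F - K - L - I - J - C - B - A - H

The waypoints must appear in the order I, A, with no cell reused.
Route from F: down 1 to K, right 1 to L, up-right 1 to I, right 1 to J, up-left 1 to C, left 2 to A, down-right 1 to H — 8 moves in all.
Check: order respected (I at step 3, A at step 7); 8 moves as required.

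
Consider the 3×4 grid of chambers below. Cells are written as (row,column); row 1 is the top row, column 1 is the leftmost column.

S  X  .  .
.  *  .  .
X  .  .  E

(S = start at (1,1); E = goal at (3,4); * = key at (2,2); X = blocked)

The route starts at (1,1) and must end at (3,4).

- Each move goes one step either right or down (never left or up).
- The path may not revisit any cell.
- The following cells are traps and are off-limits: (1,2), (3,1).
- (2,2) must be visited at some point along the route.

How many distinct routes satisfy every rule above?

3

A right/down-only route from (1,1) to (3,4) makes exactly 2 down-moves and 3 right-moves in some order.
With no other constraints that would be C(5,2) = 10 routes.
Split at (2,2) and multiply the segment counts (each segment already excludes blocked cells): (1,1)→(2,2): 1; (2,2)→(3,4): 3; product = 3.
That gives 3 routes.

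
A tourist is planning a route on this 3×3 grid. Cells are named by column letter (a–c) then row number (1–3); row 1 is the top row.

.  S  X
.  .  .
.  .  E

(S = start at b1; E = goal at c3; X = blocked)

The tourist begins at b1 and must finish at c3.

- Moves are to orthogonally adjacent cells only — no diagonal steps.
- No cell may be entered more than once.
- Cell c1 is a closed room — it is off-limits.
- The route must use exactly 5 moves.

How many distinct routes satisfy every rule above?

4

Need simple routes of exactly 5 moves from b1 to c3 (Manhattan distance 3, so 1 moves are spent on a detour and 1 undoing it).
Enumerating: b1 b2 a2 a3 b3 c3 | b1 a1 a2 a3 b3 c3 | b1 a1 a2 b2 b3 c3 | b1 a1 a2 b2 c2 c3.
That gives 4 routes.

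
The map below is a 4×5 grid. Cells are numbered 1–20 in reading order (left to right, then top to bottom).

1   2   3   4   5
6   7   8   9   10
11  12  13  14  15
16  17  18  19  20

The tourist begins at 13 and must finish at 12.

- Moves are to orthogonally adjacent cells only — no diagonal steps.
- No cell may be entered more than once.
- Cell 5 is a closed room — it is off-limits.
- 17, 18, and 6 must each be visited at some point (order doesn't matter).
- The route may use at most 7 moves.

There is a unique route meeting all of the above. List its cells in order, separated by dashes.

13 - 18 - 17 - 16 - 11 - 6 - 7 - 12

The 7-move cap with required stops at 17, 18, 6 leaves no slack for detours.
Route from 13: down to 18, 2× left (reaching 16), 2× up (reaching 6), right to 7, down to 12 — 7 moves in all.
Check: all required cells visited; 7 ≤ 7 moves.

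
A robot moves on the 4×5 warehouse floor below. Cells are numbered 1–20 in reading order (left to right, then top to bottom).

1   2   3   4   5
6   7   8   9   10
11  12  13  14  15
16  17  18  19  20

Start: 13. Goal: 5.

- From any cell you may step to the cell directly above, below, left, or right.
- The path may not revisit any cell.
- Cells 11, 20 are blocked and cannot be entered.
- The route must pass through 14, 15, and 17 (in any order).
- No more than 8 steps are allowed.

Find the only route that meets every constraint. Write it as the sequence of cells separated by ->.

The 8-move cap with required stops at 14, 15, 17 leaves no slack for detours.
Route from 13: left to 12, down to 17, 2× right (reaching 19), up to 14, right to 15, 2× up (reaching 5) — 8 moves in all.
Check: all required cells visited; 8 ≤ 8 moves.

13 -> 12 -> 17 -> 18 -> 19 -> 14 -> 15 -> 10 -> 5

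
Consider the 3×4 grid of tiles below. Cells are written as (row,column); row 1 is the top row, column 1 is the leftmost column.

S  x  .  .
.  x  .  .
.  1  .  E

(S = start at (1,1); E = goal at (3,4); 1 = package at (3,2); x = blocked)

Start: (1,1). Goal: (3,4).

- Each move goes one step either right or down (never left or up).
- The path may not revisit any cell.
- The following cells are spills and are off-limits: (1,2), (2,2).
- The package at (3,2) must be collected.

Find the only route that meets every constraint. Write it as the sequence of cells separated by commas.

(1,1), (2,1), (3,1), (3,2), (3,3), (3,4)

Moves only go right or down, so the column and row indices never decrease.
Route from (1,1): down 2 to (3,1), right 3 to (3,4) — 5 moves in all.
Check: all required cells visited.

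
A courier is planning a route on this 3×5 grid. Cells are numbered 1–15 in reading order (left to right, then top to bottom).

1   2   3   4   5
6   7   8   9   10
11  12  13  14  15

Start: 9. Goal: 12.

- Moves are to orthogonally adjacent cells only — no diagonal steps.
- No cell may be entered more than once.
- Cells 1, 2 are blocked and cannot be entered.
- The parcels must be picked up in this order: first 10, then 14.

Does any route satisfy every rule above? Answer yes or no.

One route that works: 9 → 10 → 15 → 14 → 13 → 12.

yes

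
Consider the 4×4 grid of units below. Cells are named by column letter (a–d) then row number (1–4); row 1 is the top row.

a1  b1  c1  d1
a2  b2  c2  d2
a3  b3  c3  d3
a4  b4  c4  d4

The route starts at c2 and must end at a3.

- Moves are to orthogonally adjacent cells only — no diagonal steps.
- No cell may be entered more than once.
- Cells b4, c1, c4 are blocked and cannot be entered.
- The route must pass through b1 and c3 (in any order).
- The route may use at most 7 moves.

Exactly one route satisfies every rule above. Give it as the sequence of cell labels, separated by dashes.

The 7-move cap with required stops at b1, c3 leaves no slack for detours.
Route from c2: down to c3, left to b3, 2× up (reaching b1), left to a1, 2× down (reaching a3) — 7 moves in all.
Check: all required cells visited; 7 ≤ 7 moves.

c2 - c3 - b3 - b2 - b1 - a1 - a2 - a3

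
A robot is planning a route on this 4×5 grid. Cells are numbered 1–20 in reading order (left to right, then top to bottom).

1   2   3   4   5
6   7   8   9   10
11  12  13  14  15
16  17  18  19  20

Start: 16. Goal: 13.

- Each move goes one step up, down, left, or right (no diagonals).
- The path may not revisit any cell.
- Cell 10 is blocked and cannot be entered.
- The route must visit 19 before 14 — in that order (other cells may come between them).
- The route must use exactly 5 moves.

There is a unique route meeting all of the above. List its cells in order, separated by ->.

16 -> 17 -> 18 -> 19 -> 14 -> 13

The waypoints must appear in the order 19, 14, with no cell reused.
Route from 16: 3× right (reaching 19), up to 14, left to 13 — 5 moves in all.
Check: order respected (19 at step 3, 14 at step 4); 5 moves as required.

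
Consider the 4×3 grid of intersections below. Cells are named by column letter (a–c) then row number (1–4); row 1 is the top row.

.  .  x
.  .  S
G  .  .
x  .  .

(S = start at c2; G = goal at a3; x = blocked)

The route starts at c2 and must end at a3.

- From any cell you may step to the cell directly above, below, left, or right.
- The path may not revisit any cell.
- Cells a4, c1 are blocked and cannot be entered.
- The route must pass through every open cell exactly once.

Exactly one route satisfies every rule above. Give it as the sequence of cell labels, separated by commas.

Need to visit all 10 open cells exactly once, starting at c2 and ending at a3.
Cell b4 has only two open neighbours (b3 and c4), so the path must pass straight through it: one of those is the cell it's entered from and the other is where it exits.
Route from c2: 2× down (reaching c4), left to b4, 3× up (reaching b1), left to a1, 2× down (reaching a3) — 9 moves in all.
Check: all 10 open cells covered.

c2, c3, c4, b4, b3, b2, b1, a1, a2, a3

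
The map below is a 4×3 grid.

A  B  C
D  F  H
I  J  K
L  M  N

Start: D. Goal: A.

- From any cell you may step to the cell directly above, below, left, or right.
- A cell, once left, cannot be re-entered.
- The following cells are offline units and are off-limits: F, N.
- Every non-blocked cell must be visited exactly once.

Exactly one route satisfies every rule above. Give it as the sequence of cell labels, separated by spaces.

D I L M J K H C B A

Need to visit all 10 open cells exactly once, starting at D and ending at A.
Route from D: down 2 to L, right 1 to M, up 1 to J, right 1 to K, up 2 to C, left 2 to A — 9 moves in all.
Check: all 10 open cells covered.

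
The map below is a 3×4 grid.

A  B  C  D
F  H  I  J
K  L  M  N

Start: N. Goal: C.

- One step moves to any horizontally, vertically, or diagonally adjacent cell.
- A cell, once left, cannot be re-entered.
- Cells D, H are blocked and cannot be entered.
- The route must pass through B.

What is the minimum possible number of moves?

Any route passes through B somewhere between N and C. Summing Chebyshev distances along the two legs (N → B → C) gives a lower bound of 2 + 1 = 3 moves.
A route of 3 moves achieves this: N → I → B → C.
Since 3 matches the lower bound, it is optimal.

3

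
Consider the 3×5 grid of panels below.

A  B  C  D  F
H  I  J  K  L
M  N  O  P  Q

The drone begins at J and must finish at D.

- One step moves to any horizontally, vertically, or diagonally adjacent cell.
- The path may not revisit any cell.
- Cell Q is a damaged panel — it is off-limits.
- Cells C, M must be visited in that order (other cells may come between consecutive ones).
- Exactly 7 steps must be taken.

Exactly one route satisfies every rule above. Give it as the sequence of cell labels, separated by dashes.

The waypoints must appear in the order C, M, with no cell reused.
Route from J: up 1 to C, down-left 2 to M, right 2 to O, up-right 1 to K, up 1 to D — 7 moves in all.
Check: order respected (C at step 1, M at step 3); 7 moves as required.

J - C - I - M - N - O - K - D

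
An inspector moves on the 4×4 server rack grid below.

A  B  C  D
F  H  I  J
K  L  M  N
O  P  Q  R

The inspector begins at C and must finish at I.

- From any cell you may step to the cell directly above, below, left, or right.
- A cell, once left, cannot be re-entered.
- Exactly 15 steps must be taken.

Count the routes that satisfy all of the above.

Need simple routes of exactly 15 moves from C to I (Manhattan distance 1, so 7 moves are spent on a detour and 7 undoing it).
Enumerating: C D J N R Q M L P O K F A B H I | C D J N R Q P O K F A B H L M I.
That gives 2 routes.

2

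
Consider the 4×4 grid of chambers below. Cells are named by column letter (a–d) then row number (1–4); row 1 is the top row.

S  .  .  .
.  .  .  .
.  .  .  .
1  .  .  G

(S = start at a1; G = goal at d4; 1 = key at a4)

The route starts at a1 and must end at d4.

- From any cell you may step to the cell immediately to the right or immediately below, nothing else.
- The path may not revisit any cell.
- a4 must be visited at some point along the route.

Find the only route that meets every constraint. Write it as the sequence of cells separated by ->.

Moves only go right or down, so the column and row indices never decrease.
Route from a1: 3× down (reaching a4), 3× right (reaching d4) — 6 moves in all.
Check: all required cells visited.

a1 -> a2 -> a3 -> a4 -> b4 -> c4 -> d4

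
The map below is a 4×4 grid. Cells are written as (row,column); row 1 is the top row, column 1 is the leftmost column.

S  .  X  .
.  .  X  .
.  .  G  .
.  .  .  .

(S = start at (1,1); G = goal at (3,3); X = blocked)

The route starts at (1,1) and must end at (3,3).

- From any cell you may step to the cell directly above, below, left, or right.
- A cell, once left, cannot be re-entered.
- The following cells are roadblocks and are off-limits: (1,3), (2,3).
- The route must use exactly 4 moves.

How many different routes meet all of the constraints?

Need simple routes of exactly 4 moves from (1,1) to (3,3) (Manhattan distance 4, so 0 moves are spent on a detour and 0 undoing it).
Enumerating: (1,1) (2,1) (3,1) (3,2) (3,3) | (1,1) (2,1) (2,2) (3,2) (3,3) | (1,1) (1,2) (2,2) (3,2) (3,3).
That gives 3 routes.

3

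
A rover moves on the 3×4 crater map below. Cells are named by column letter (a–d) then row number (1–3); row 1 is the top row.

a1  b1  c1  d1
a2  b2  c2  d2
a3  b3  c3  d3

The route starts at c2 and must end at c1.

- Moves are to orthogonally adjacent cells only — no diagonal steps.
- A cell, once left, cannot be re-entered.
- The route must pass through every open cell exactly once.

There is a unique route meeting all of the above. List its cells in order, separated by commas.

c2, b2, b1, a1, a2, a3, b3, c3, d3, d2, d1, c1

Need to visit all 12 open cells exactly once, starting at c2 and ending at c1.
Cell d1 has only two open neighbours (d2 and c1), so the path must pass straight through it: one of those is the cell it's entered from and the other is where it exits.
Route from c2: left to b2, up to b1, left to a1, 2× down (reaching a3), 3× right (reaching d3), 2× up (reaching d1), left to c1 — 11 moves in all.
Check: all 12 open cells covered.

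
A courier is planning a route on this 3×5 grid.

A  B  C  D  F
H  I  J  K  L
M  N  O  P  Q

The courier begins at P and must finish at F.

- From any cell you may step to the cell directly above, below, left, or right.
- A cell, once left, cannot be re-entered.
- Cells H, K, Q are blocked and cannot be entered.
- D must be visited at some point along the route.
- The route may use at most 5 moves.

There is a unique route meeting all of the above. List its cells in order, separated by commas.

The 5-move cap with required stops at D leaves no slack for detours.
Route from P: left 1 to O, up 2 to C, right 2 to F — 5 moves in all.
Check: all required cells visited; 5 ≤ 5 moves.

P, O, J, C, D, F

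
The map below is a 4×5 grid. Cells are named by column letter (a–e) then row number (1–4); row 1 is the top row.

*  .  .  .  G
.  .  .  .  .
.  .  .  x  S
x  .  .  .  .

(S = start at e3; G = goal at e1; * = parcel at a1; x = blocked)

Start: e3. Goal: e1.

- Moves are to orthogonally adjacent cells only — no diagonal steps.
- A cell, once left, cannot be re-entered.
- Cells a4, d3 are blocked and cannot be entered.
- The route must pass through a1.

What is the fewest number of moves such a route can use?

10

Any route passes through a1 somewhere between e3 and e1. Summing Manhattan distances along the two legs (e3 → a1 → e1) gives a lower bound of 6 + 4 = 10 moves.
A route of 10 moves achieves this: e3 → e2 → d2 → c2 → b2 → a2 → a1 → b1 → c1 → d1 → e1.
Since 10 matches the lower bound, it is optimal.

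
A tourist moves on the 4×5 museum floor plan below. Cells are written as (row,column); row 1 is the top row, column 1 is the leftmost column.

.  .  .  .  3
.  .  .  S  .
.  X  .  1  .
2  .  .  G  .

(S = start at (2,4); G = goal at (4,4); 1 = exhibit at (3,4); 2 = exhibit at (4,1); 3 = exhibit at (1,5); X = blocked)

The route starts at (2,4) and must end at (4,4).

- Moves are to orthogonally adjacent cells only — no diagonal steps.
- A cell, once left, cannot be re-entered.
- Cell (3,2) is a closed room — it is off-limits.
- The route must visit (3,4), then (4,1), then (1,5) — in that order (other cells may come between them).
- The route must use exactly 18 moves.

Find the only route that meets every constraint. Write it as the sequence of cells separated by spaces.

(2,4) (3,4) (3,3) (4,3) (4,2) (4,1) (3,1) (2,1) (1,1) (1,2) (2,2) (2,3) (1,3) (1,4) (1,5) (2,5) (3,5) (4,5) (4,4)

The waypoints must appear in the order (3,4), (4,1), (1,5), with no cell reused.
Route from (2,4): down 1 to (3,4), left 1 to (3,3), down 1 to (4,3), left 2 to (4,1), up 3 to (1,1), right 1 to (1,2), down 1 to (2,2), right 1 to (2,3), up 1 to (1,3), right 2 to (1,5), down 3 to (4,5), left 1 to (4,4) — 18 moves in all.
Check: order respected (1 at step 1, 2 at step 5, 3 at step 14); 18 moves as required.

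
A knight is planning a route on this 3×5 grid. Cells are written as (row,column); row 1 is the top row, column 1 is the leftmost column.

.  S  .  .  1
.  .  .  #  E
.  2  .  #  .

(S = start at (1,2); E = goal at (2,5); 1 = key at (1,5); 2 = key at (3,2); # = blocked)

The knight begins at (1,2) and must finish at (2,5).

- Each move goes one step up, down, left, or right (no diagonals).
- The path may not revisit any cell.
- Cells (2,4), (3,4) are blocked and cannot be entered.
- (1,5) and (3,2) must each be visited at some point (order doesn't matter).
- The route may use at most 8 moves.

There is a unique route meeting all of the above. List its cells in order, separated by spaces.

The budget equals the shortest possible length, so every move has to be on a shortest route through the required cells.
Route from (1,2): 2× down (reaching (3,2)), right to (3,3), 2× up (reaching (1,3)), 2× right (reaching (1,5)), down to (2,5) — 8 moves in all.
Check: all required cells visited; 8 ≤ 8 moves.

(1,2) (2,2) (3,2) (3,3) (2,3) (1,3) (1,4) (1,5) (2,5)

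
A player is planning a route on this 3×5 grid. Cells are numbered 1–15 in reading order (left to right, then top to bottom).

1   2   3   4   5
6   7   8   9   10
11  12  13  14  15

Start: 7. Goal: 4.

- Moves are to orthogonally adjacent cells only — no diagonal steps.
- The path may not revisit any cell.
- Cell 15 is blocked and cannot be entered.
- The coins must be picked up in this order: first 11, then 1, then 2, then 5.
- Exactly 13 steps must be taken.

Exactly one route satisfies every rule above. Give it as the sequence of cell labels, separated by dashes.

7 - 12 - 11 - 6 - 1 - 2 - 3 - 8 - 13 - 14 - 9 - 10 - 5 - 4

The waypoints must appear in the order 11, 1, 2, 5, with no cell reused.
Route from 7: down 1 to 12, left 1 to 11, up 2 to 1, right 2 to 3, down 2 to 13, right 1 to 14, up 1 to 9, right 1 to 10, up 1 to 5, left 1 to 4 — 13 moves in all.
Check: order respected (11 at step 2, 1 at step 4, 2 at step 5, 5 at step 12); 13 moves as required.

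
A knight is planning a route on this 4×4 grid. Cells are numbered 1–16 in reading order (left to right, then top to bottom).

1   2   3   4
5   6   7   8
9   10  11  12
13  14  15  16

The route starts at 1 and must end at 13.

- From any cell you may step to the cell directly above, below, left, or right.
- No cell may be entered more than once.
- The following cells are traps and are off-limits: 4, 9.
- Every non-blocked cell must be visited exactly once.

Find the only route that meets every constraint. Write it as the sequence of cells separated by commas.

Need to visit all 14 open cells exactly once, starting at 1 and ending at 13.
Cell 5 has only two open neighbours (1 and 6), so the path must pass straight through it: one of those is the cell it's entered from and the other is where it exits.
Route from 1: down to 5, right to 6, up to 2, right to 3, down to 7, right to 8, 2× down (reaching 16), left to 15, up to 11, left to 10, down to 14, left to 13 — 13 moves in all.
Check: all 14 open cells covered.

1, 5, 6, 2, 3, 7, 8, 12, 16, 15, 11, 10, 14, 13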